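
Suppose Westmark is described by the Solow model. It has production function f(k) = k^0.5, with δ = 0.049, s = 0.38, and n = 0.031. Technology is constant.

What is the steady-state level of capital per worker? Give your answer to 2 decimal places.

In steady state, investment equals break-even investment: s·k^α = (n + δ)·k.
Dividing both sides by k: k^(1−α) = s / (n + δ).
k^0.5 = 0.38 / (0.031 + 0.049) = 0.38 / 0.080 = 4.7500
k* = 4.7500^(1/0.5) ≈ 22.5625

k* = 22.56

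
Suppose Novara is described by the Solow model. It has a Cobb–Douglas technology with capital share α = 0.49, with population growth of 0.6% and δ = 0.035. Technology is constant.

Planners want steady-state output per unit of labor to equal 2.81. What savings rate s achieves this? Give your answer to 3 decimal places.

At the steady state, Δk = 0, so s·k^α = (n + δ)·k.
Since y* = [s/(n + δ)]^(α/(1−α)), we have s/(n + δ) = (y*)^((1−α)/α) = 2.81^1.0408 = 2.9310.
Therefore s = 2.9310 × (n + δ) = 2.9310 × 0.041 = 0.1202.

s ≈ 0.120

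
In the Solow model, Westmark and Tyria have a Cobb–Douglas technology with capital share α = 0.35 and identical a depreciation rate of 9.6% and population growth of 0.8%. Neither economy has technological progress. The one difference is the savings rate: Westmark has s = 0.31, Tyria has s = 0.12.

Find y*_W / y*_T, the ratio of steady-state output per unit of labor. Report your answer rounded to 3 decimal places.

Steady-state y* = [s/(n + δ)]^(α/(1−α)), so the ratio is [ (s_W/(n + δ)_W) / (s_T/(n + δ)_T) ]^0.5385.
s_W/(n + δ)_W = 0.31/0.104 = 2.9808; s_T/(n + δ)_T = 0.12/0.104 = 1.1538.
Ratio = (2.9808/1.1538)^0.5385 = 2.5835^0.5385 ≈ 1.6671

y*_W / y*_T ≈ 1.667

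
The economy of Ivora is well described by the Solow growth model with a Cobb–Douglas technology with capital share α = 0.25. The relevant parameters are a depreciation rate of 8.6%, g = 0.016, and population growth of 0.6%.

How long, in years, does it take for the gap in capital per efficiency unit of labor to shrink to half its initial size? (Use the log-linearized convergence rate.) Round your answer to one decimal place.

Near the steady state the convergence rate is λ = (1 − α)(n + g + δ).
λ = (1 − 0.25) × 0.108 = 0.75 × 0.108 = 0.0810
Half-life = ln 2 / λ = 0.6931 / 0.0810 ≈ 8.56 years

half-life ≈ 8.6 years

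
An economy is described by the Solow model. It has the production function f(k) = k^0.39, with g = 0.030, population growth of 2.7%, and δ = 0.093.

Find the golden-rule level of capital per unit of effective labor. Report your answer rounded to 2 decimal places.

The golden rule sets f'(k) = n + g + δ, i.e. α·k^(α−1) = n + g + δ.
So k^(1−α) = α / (n + g + δ) = 0.39 / 0.150 = 2.6000.
k_gold = 2.6000^(1/0.61) ≈ 4.7894

k_gold ≈ 4.79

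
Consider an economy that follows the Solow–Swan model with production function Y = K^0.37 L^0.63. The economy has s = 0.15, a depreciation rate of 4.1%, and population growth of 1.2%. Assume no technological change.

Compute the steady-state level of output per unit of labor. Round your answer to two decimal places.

y* = 1.84

In steady state, investment equals break-even investment: s·k^α = (n + δ)·k.
Dividing both sides by k: k^(1−α) = s / (n + δ).
k^0.63 = 0.15 / (0.012 + 0.041) = 0.15 / 0.053 = 2.8302
k* = 2.8302^(1/0.63) ≈ 5.2140
y* = (k*)^α = 5.2140^0.37 ≈ 1.8423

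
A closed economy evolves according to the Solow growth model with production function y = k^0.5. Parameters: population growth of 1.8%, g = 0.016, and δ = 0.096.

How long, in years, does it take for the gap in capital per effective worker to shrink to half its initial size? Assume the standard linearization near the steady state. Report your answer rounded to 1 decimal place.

t_½ ≈ 10.7 years

Near the steady state the convergence rate is λ = (1 − α)(n + g + δ).
λ = (1 − 0.5) × 0.130 = 0.5 × 0.130 = 0.0650
Half-life = ln 2 / λ = 0.6931 / 0.0650 ≈ 10.66 years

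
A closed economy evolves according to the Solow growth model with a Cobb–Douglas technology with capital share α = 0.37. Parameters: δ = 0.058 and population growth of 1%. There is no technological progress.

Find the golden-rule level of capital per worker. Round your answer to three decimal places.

k_gold ≈ 14.715

The golden rule sets f'(k) = n + δ, i.e. α·k^(α−1) = n + δ.
So k^(1−α) = α / (n + δ) = 0.37 / 0.068 = 5.4412.
k_gold = 5.4412^(1/0.63) ≈ 14.7153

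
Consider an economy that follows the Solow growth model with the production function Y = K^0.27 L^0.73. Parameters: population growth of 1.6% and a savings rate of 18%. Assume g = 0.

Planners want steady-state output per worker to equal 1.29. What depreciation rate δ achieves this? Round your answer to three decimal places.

In steady state, investment equals break-even investment: s·k^α = (n + δ)·k.
Since y* = [s/(n + δ)]^(α/(1−α)), we have s/(n + δ) = (y*)^((1−α)/α) = 1.29^2.7037 = 1.9907.
Therefore n + δ = s / 1.9907 = 0.18 / 1.9907 = 0.0904, so δ = 0.0904 − 0.016 = 0.0744.

δ ≈ 0.074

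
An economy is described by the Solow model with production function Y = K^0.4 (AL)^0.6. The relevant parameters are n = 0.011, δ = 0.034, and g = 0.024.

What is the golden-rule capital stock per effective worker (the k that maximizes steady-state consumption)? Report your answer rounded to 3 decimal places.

k_gold ≈ 18.708

The golden rule sets f'(k) = n + g + δ, i.e. α·k^(α−1) = n + g + δ.
So k^(1−α) = α / (n + g + δ) = 0.4 / 0.069 = 5.7971.
k_gold = 5.7971^(1/0.6) ≈ 18.7076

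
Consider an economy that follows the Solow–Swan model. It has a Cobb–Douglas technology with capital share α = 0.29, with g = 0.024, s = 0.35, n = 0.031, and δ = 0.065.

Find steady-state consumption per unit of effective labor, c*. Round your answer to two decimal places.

Steady state requires s·f(k) = (n + g + δ)·k, i.e. s·k^α = (n + g + δ)·k.
Rearranging, k^(1−α) = s / (n + g + δ).
k^0.71 = 0.35 / (0.031 + 0.024 + 0.065) = 0.35 / 0.120 = 2.9167
k* = 2.9167^(1/0.71) ≈ 4.5162
y* = (k*)^α = 4.5162^0.29 ≈ 1.5484
c* = (1 − s)·y* = (1 − 0.35) × 1.5484 ≈ 1.0065

c* ≈ 1.01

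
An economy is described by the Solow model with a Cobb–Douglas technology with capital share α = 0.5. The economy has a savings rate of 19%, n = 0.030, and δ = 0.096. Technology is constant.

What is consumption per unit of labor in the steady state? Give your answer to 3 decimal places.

c* = 1.221

At the steady state, Δk = 0, so s·k^α = (n + δ)·k.
Dividing both sides by k: k^(1−α) = s / (n + δ).
k^0.5 = 0.19 / (0.030 + 0.096) = 0.19 / 0.126 = 1.5079
k* = 1.5079^(1/0.5) ≈ 2.2738
y* = (k*)^α = 2.2738^0.5 ≈ 1.5079
c* = (1 − s)·y* = (1 − 0.19) × 1.5079 ≈ 1.2214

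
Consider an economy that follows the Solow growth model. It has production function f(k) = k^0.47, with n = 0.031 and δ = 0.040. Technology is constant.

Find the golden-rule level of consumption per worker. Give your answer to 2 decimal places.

c_gold ≈ 2.83

At the golden rule, f'(k) = n + δ, so α·k^(α−1) = n + δ and k_gold = (α/(n + δ))^(1/(1−α)).
k_gold = (0.47/0.071)^(1/0.53) = 6.6197^1.8868 ≈ 35.3800
c_gold = f(k_gold) − (n + δ)·k_gold = 5.3446 − 0.071×35.3800 ≈ 2.8326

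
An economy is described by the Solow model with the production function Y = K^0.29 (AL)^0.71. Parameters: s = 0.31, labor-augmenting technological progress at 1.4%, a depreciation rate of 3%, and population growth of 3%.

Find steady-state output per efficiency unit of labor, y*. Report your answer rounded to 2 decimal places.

y* = 1.80

In steady state, investment equals break-even investment: s·k^α = (n + g + δ)·k.
Rearranging, k^(1−α) = s / (n + g + δ).
k^0.71 = 0.31 / (0.030 + 0.014 + 0.030) = 0.31 / 0.074 = 4.1892
k* = 4.1892^(1/0.71) ≈ 7.5204
y* = (k*)^α = 7.5204^0.29 ≈ 1.7952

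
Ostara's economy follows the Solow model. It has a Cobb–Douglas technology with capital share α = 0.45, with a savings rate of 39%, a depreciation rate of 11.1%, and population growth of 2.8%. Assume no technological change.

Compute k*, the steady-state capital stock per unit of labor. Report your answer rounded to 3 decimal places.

At the steady state, Δk = 0, so s·k^α = (n + δ)·k.
Dividing both sides by k: k^(1−α) = s / (n + δ).
k^0.55 = 0.39 / (0.028 + 0.111) = 0.39 / 0.139 = 2.8058
k* = 2.8058^(1/0.55) ≈ 6.5260

k* = 6.526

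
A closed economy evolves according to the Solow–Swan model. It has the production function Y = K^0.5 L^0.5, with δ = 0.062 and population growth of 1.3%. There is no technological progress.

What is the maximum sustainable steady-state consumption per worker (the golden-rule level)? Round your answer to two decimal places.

c_gold ≈ 3.33

At the golden rule, f'(k) = n + δ, so α·k^(α−1) = n + δ and k_gold = (α/(n + δ))^(1/(1−α)).
k_gold = (0.5/0.075)^(1/0.5) = 6.6667^2 ≈ 44.4449
c_gold = f(k_gold) − (n + δ)·k_gold = 6.6667 − 0.075×44.4449 ≈ 3.3333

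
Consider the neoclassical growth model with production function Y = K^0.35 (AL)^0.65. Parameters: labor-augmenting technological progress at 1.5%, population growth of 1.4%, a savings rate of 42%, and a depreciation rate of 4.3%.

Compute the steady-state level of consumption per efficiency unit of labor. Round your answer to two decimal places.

c* ≈ 1.50

Steady state requires s·f(k) = (n + g + δ)·k, i.e. s·k^α = (n + g + δ)·k.
Dividing both sides by k: k^(1−α) = s / (n + g + δ).
k^0.65 = 0.42 / (0.014 + 0.015 + 0.043) = 0.42 / 0.072 = 5.8333
k* = 5.8333^(1/0.65) ≈ 15.0775
y* = (k*)^α = 15.0775^0.35 ≈ 2.5847
c* = (1 − s)·y* = (1 − 0.42) × 2.5847 ≈ 1.4991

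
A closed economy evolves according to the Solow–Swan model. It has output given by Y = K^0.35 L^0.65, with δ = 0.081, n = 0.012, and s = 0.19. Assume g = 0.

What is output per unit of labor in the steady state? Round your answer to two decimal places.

y* ≈ 1.47

At the steady state, Δk = 0, so s·k^α = (n + δ)·k.
Dividing both sides by k: k^(1−α) = s / (n + δ).
k^0.65 = 0.19 / (0.012 + 0.081) = 0.19 / 0.093 = 2.0430
k* = 2.0430^(1/0.65) ≈ 3.0015
y* = (k*)^α = 3.0015^0.35 ≈ 1.4692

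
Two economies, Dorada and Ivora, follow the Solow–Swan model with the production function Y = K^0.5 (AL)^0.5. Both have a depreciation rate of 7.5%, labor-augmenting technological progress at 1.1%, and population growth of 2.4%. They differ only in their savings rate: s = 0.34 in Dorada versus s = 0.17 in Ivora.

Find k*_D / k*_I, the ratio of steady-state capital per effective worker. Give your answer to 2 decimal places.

ratio ≈ 4.00

Steady-state k* = [s/(n + g + δ)]^(1/(1−α)), so the ratio is [ (s_D/(n + g + δ)_D) / (s_I/(n + g + δ)_I) ]^2.
s_D/(n + g + δ)_D = 0.34/0.110 = 3.0909; s_I/(n + g + δ)_I = 0.17/0.110 = 1.5455.
Ratio = (3.0909/1.5455)^2 = 1.9999^2 ≈ 3.9996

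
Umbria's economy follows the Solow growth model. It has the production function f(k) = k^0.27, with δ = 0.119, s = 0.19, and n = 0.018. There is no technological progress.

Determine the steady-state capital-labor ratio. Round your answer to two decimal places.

In steady state, investment equals break-even investment: s·k^α = (n + δ)·k.
Rearranging, k^(1−α) = s / (n + δ).
k^0.73 = 0.19 / (0.018 + 0.119) = 0.19 / 0.137 = 1.3869
k* = 1.3869^(1/0.73) ≈ 1.5652

k* ≈ 1.57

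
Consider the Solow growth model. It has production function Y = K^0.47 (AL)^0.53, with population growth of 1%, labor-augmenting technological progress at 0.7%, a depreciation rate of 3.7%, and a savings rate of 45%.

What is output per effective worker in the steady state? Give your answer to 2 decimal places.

y* = 6.56

Steady state requires s·f(k) = (n + g + δ)·k, i.e. s·k^α = (n + g + δ)·k.
Rearranging, k^(1−α) = s / (n + g + δ).
k^0.53 = 0.45 / (0.010 + 0.007 + 0.037) = 0.45 / 0.054 = 8.3333
k* = 8.3333^(1/0.53) ≈ 54.6249
y* = (k*)^α = 54.6249^0.47 ≈ 6.5550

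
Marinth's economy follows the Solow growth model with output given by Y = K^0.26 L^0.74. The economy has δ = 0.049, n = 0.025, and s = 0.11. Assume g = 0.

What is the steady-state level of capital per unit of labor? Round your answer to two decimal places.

At the steady state, Δk = 0, so s·k^α = (n + δ)·k.
Rearranging, k^(1−α) = s / (n + δ).
k^0.74 = 0.11 / (0.025 + 0.049) = 0.11 / 0.074 = 1.4865
k* = 1.4865^(1/0.74) ≈ 1.7087

k* ≈ 1.71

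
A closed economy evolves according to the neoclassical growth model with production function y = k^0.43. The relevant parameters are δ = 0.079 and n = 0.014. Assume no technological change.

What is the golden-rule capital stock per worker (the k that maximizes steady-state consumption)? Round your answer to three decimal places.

k_gold ≈ 14.677

The golden rule sets f'(k) = n + δ, i.e. α·k^(α−1) = n + δ.
So k^(1−α) = α / (n + δ) = 0.43 / 0.093 = 4.6237.
k_gold = 4.6237^(1/0.57) ≈ 14.6774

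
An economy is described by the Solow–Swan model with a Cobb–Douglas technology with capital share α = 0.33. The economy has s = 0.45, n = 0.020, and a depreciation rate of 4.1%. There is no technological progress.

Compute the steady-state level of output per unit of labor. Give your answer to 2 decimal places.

At the steady state, Δk = 0, so s·k^α = (n + δ)·k.
Rearranging, k^(1−α) = s / (n + δ).
k^0.67 = 0.45 / (0.020 + 0.041) = 0.45 / 0.061 = 7.3770
k* = 7.3770^(1/0.67) ≈ 19.7398
y* = (k*)^α = 19.7398^0.33 ≈ 2.6759

y* ≈ 2.68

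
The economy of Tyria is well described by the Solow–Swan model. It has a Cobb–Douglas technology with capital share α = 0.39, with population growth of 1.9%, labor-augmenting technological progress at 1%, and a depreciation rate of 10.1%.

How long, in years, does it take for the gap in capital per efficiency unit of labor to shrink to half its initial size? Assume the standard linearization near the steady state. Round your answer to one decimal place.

half-life ≈ 8.7 years

Near the steady state the convergence rate is λ = (1 − α)(n + g + δ).
λ = (1 − 0.39) × 0.130 = 0.61 × 0.130 = 0.0793
Half-life = ln 2 / λ = 0.6931 / 0.0793 ≈ 8.74 years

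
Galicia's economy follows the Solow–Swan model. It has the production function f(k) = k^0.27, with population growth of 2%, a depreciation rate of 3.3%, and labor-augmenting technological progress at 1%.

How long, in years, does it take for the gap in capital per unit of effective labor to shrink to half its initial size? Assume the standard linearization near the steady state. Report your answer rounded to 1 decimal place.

Near the steady state the convergence rate is λ = (1 − α)(n + g + δ).
λ = (1 − 0.27) × 0.063 = 0.73 × 0.063 = 0.04599
Half-life = ln 2 / λ = 0.6931 / 0.04599 ≈ 15.07 years

about 15.1 years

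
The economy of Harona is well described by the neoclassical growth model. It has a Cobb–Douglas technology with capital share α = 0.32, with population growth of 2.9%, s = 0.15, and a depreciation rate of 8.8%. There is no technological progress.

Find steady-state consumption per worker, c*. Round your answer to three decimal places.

c* ≈ 0.955

Steady state requires s·f(k) = (n + δ)·k, i.e. s·k^α = (n + δ)·k.
Rearranging, k^(1−α) = s / (n + δ).
k^0.68 = 0.15 / (0.029 + 0.088) = 0.15 / 0.117 = 1.2821
k* = 1.2821^(1/0.68) ≈ 1.4411
y* = (k*)^α = 1.4411^0.32 ≈ 1.1240
c* = (1 − s)·y* = (1 − 0.15) × 1.1240 ≈ 0.9554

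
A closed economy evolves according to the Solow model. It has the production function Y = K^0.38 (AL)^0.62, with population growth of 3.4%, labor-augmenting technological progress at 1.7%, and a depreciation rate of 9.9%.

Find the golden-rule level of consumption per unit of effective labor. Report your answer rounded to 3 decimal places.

At the golden rule, f'(k) = n + g + δ, so α·k^(α−1) = n + g + δ and k_gold = (α/(n + g + δ))^(1/(1−α)).
k_gold = (0.38/0.150)^(1/0.62) = 2.5333^1.6129 ≈ 4.4782
c_gold = f(k_gold) − (n + g + δ)·k_gold = 1.7677 − 0.150×4.4782 ≈ 1.0960

c_gold ≈ 1.096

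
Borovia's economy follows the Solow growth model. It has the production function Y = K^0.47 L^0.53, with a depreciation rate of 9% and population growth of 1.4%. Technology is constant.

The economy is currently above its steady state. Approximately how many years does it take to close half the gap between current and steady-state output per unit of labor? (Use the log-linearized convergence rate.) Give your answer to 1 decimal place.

Near the steady state the convergence rate is λ = (1 − α)(n + δ).
λ = (1 − 0.47) × 0.104 = 0.53 × 0.104 = 0.05512
Half-life = ln 2 / λ = 0.6931 / 0.05512 ≈ 12.57 years

about 12.6 years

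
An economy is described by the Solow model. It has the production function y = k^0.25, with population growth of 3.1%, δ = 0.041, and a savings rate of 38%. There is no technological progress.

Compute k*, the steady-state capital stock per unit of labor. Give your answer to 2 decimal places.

k* = 9.19

Steady state requires s·f(k) = (n + δ)·k, i.e. s·k^α = (n + δ)·k.
Rearranging, k^(1−α) = s / (n + δ).
k^0.75 = 0.38 / (0.031 + 0.041) = 0.38 / 0.072 = 5.2778
k* = 5.2778^(1/0.75) ≈ 9.1890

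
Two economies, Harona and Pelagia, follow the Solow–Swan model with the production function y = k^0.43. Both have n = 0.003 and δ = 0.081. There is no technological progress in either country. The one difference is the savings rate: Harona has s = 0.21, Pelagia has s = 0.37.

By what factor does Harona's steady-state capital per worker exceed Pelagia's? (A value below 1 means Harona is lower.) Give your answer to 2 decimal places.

Steady-state k* = [s/(n + δ)]^(1/(1−α)), so the ratio is [ (s_H/(n + δ)_H) / (s_P/(n + δ)_P) ]^1.7544.
s_H/(n + δ)_H = 0.21/0.084 = 2.5000; s_P/(n + δ)_P = 0.37/0.084 = 4.4048.
Ratio = (2.5000/4.4048)^1.7544 = 0.5676^1.7544 ≈ 0.3702

k*_H / k*_P ≈ 0.37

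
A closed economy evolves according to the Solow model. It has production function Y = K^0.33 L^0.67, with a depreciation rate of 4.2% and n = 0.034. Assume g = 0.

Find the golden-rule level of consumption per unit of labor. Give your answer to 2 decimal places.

At the golden rule, f'(k) = n + δ, so α·k^(α−1) = n + δ and k_gold = (α/(n + δ))^(1/(1−α)).
k_gold = (0.33/0.076)^(1/0.67) = 4.3421^1.4925 ≈ 8.9488
c_gold = f(k_gold) − (n + δ)·k_gold = 2.0610 − 0.076×8.9488 ≈ 1.3809

c_gold ≈ 1.38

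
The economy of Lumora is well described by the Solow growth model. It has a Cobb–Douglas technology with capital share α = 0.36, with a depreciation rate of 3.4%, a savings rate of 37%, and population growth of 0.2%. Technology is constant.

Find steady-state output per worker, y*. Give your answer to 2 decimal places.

y* ≈ 3.71

In steady state, investment equals break-even investment: s·k^α = (n + δ)·k.
Dividing both sides by k: k^(1−α) = s / (n + δ).
k^0.64 = 0.37 / (0.002 + 0.034) = 0.37 / 0.036 = 10.2778
k* = 10.2778^(1/0.64) ≈ 38.1148
y* = (k*)^α = 38.1148^0.36 ≈ 3.7085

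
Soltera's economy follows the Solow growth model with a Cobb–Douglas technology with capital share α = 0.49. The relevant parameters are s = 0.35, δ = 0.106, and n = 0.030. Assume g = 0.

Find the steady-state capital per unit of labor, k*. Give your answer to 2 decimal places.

Steady state requires s·f(k) = (n + δ)·k, i.e. s·k^α = (n + δ)·k.
Dividing both sides by k: k^(1−α) = s / (n + δ).
k^0.51 = 0.35 / (0.030 + 0.106) = 0.35 / 0.136 = 2.5735
k* = 2.5735^(1/0.51) ≈ 6.3819

k* ≈ 6.38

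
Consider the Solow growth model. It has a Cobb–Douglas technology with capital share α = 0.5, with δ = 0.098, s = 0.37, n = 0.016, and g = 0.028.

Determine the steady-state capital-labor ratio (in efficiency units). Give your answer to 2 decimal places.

k* = 6.79

Steady state requires s·f(k) = (n + g + δ)·k, i.e. s·k^α = (n + g + δ)·k.
Dividing both sides by k: k^(1−α) = s / (n + g + δ).
k^0.5 = 0.37 / (0.016 + 0.028 + 0.098) = 0.37 / 0.142 = 2.6056
k* = 2.6056^(1/0.5) ≈ 6.7892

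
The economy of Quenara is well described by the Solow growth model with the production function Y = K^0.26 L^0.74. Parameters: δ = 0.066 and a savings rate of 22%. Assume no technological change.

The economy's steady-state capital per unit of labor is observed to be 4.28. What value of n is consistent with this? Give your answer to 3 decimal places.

n ≈ 0.009

In steady state, investment equals break-even investment: s·k^α = (n + δ)·k.
So s / (n + δ) = (k*)^(1−α) = 4.28^0.74 = 2.9327.
Therefore n + δ = s / 2.9327 = 0.22 / 2.9327 = 0.0750, so n = 0.0750 − 0.066 = 0.0090.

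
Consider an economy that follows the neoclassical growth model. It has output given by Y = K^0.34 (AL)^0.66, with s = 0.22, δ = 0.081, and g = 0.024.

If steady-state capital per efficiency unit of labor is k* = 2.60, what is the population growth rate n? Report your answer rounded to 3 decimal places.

Steady state requires s·f(k) = (n + g + δ)·k, i.e. s·k^α = (n + g + δ)·k.
So s / (n + g + δ) = (k*)^(1−α) = 2.60^0.66 = 1.8788.
Therefore n + g + δ = s / 1.8788 = 0.22 / 1.8788 = 0.1171, so n = 0.1171 − 0.105 = 0.0121.

n ≈ 0.012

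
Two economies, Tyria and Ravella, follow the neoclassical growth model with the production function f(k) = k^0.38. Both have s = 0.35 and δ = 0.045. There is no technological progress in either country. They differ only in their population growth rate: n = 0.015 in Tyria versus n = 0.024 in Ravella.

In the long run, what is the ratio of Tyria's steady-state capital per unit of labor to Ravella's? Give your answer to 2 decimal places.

ratio ≈ 1.25

Steady-state k* = [s/(n + δ)]^(1/(1−α)), so the ratio is [ (s_T/(n + δ)_T) / (s_R/(n + δ)_R) ]^1.6129.
s_T/(n + δ)_T = 0.35/0.060 = 5.8333; s_R/(n + δ)_R = 0.35/0.069 = 5.0725.
Ratio = (5.8333/5.0725)^1.6129 = 1.1500^1.6129 ≈ 1.2529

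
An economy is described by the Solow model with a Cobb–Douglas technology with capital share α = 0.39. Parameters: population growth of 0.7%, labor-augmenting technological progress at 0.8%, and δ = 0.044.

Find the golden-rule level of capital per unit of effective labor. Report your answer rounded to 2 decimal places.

k_gold ≈ 22.11

The golden rule sets f'(k) = n + g + δ, i.e. α·k^(α−1) = n + g + δ.
So k^(1−α) = α / (n + g + δ) = 0.39 / 0.059 = 6.6102.
k_gold = 6.6102^(1/0.61) ≈ 22.1113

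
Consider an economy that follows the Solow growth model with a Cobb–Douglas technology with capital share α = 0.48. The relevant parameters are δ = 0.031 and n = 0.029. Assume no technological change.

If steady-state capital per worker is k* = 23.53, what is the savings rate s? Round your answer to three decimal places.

At the steady state, Δk = 0, so s·k^α = (n + δ)·k.
So s / (n + δ) = (k*)^(1−α) = 23.53^0.52 = 5.1671.
Therefore s = 5.1671 × (n + δ) = 5.1671 × 0.060 = 0.3100.

s ≈ 0.310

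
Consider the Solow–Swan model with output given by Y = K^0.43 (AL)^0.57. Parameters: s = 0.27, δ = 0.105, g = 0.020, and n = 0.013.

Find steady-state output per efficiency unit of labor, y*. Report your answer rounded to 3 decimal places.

At the steady state, Δk = 0, so s·k^α = (n + g + δ)·k.
Dividing both sides by k: k^(1−α) = s / (n + g + δ).
k^0.57 = 0.27 / (0.013 + 0.020 + 0.105) = 0.27 / 0.138 = 1.9565
k* = 1.9565^(1/0.57) ≈ 3.2461
y* = (k*)^α = 3.2461^0.43 ≈ 1.6591

y* = 1.659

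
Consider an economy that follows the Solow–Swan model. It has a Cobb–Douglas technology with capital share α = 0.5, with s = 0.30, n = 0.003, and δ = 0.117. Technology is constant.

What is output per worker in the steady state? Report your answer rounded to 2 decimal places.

y* = 2.50

Steady state requires s·f(k) = (n + δ)·k, i.e. s·k^α = (n + δ)·k.
Dividing both sides by k: k^(1−α) = s / (n + δ).
k^0.5 = 0.30 / (0.003 + 0.117) = 0.30 / 0.120 = 2.5000
k* = 2.5000^(1/0.5) ≈ 6.2500
y* = (k*)^α = 6.2500^0.5 ≈ 2.5000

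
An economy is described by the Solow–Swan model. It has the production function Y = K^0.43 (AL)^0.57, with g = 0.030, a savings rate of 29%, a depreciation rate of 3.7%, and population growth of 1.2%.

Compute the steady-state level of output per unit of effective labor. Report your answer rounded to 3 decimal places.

y* ≈ 2.667

Steady state requires s·f(k) = (n + g + δ)·k, i.e. s·k^α = (n + g + δ)·k.
Rearranging, k^(1−α) = s / (n + g + δ).
k^0.57 = 0.29 / (0.012 + 0.030 + 0.037) = 0.29 / 0.079 = 3.6709
k* = 3.6709^(1/0.57) ≈ 9.7910
y* = (k*)^α = 9.7910^0.43 ≈ 2.6672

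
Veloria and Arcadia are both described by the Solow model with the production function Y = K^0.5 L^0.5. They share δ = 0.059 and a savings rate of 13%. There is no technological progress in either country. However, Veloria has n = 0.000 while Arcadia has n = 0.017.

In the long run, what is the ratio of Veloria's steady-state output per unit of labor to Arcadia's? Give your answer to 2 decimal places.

Steady-state y* = [s/(n + δ)]^(α/(1−α)), so the ratio is [ (s_V/(n + δ)_V) / (s_A/(n + δ)_A) ]^1.
s_V/(n + δ)_V = 0.13/0.059 = 2.2034; s_A/(n + δ)_A = 0.13/0.076 = 1.7105.
Ratio = (2.2034/1.7105)^1 = 1.2882^1 ≈ 1.2882

ratio ≈ 1.29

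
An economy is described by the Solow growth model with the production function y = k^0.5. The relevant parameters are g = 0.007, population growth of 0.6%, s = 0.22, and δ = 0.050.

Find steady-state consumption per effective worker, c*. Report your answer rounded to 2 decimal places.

c* = 2.72

At the steady state, Δk = 0, so s·k^α = (n + g + δ)·k.
Rearranging, k^(1−α) = s / (n + g + δ).
k^0.5 = 0.22 / (0.006 + 0.007 + 0.050) = 0.22 / 0.063 = 3.4921
k* = 3.4921^(1/0.5) ≈ 12.1948
y* = (k*)^α = 12.1948^0.5 ≈ 3.4921
c* = (1 − s)·y* = (1 − 0.22) × 3.4921 ≈ 2.7238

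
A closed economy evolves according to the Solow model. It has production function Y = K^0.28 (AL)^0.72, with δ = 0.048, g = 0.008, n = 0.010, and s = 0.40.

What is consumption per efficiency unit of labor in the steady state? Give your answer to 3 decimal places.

c* ≈ 1.209

Steady state requires s·f(k) = (n + g + δ)·k, i.e. s·k^α = (n + g + δ)·k.
Rearranging, k^(1−α) = s / (n + g + δ).
k^0.72 = 0.40 / (0.010 + 0.008 + 0.048) = 0.40 / 0.066 = 6.0606
k* = 6.0606^(1/0.72) ≈ 12.2131
y* = (k*)^α = 12.2131^0.28 ≈ 2.0152
c* = (1 − s)·y* = (1 − 0.40) × 2.0152 ≈ 1.2091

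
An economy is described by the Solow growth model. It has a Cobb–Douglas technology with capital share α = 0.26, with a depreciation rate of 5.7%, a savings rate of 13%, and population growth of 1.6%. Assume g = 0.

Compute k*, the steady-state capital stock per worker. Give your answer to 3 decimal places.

k* ≈ 2.181

At the steady state, Δk = 0, so s·k^α = (n + δ)·k.
Dividing both sides by k: k^(1−α) = s / (n + δ).
k^0.74 = 0.13 / (0.016 + 0.057) = 0.13 / 0.073 = 1.7808
k* = 1.7808^(1/0.74) ≈ 2.1811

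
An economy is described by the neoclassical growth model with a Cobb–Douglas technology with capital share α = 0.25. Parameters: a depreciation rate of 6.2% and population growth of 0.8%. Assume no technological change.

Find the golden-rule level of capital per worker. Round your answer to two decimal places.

The golden rule sets f'(k) = n + δ, i.e. α·k^(α−1) = n + δ.
So k^(1−α) = α / (n + δ) = 0.25 / 0.070 = 3.5714.
k_gold = 3.5714^(1/0.75) ≈ 5.4591

k_gold ≈ 5.46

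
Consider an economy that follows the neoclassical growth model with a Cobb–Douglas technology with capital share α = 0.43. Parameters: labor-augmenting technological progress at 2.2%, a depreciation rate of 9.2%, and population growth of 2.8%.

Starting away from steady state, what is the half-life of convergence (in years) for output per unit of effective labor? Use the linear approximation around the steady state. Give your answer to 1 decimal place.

half-life ≈ 8.6 years

Near the steady state the convergence rate is λ = (1 − α)(n + g + δ).
λ = (1 − 0.43) × 0.142 = 0.57 × 0.142 = 0.08094
Half-life = ln 2 / λ = 0.6931 / 0.08094 ≈ 8.56 years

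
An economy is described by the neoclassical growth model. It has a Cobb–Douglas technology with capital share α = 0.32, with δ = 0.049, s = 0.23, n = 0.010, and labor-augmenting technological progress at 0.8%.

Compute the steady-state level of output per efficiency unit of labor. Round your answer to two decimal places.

Steady state requires s·f(k) = (n + g + δ)·k, i.e. s·k^α = (n + g + δ)·k.
Dividing both sides by k: k^(1−α) = s / (n + g + δ).
k^0.68 = 0.23 / (0.010 + 0.008 + 0.049) = 0.23 / 0.067 = 3.4328
k* = 3.4328^(1/0.68) ≈ 6.1336
y* = (k*)^α = 6.1336^0.32 ≈ 1.7868

y* = 1.79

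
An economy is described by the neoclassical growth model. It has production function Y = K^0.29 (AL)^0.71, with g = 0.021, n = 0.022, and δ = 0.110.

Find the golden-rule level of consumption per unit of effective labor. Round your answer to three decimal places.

c_gold ≈ 0.922

At the golden rule, f'(k) = n + g + δ, so α·k^(α−1) = n + g + δ and k_gold = (α/(n + g + δ))^(1/(1−α)).
k_gold = (0.29/0.153)^(1/0.71) = 1.8954^1.4085 ≈ 2.4612
c_gold = f(k_gold) − (n + g + δ)·k_gold = 1.2985 − 0.153×2.4612 ≈ 0.9219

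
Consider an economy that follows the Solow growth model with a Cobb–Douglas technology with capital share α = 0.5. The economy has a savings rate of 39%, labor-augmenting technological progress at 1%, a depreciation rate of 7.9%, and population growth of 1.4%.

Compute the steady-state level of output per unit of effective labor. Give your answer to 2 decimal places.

Steady state requires s·f(k) = (n + g + δ)·k, i.e. s·k^α = (n + g + δ)·k.
Dividing both sides by k: k^(1−α) = s / (n + g + δ).
k^0.5 = 0.39 / (0.014 + 0.010 + 0.079) = 0.39 / 0.103 = 3.7864
k* = 3.7864^(1/0.5) ≈ 14.3368
y* = (k*)^α = 14.3368^0.5 ≈ 3.7864

y* ≈ 3.79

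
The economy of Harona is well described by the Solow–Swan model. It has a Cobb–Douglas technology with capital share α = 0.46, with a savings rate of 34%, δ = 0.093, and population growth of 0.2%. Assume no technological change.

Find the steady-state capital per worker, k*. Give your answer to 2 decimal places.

k* = 10.60

Steady state requires s·f(k) = (n + δ)·k, i.e. s·k^α = (n + δ)·k.
Dividing both sides by k: k^(1−α) = s / (n + δ).
k^0.54 = 0.34 / (0.002 + 0.093) = 0.34 / 0.095 = 3.5789
k* = 3.5789^(1/0.54) ≈ 10.6038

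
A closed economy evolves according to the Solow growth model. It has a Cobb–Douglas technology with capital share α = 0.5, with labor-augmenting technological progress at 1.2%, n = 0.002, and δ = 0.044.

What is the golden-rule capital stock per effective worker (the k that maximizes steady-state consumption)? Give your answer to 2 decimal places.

k_gold ≈ 74.32

The golden rule sets f'(k) = n + g + δ, i.e. α·k^(α−1) = n + g + δ.
So k^(1−α) = α / (n + g + δ) = 0.5 / 0.058 = 8.6207.
k_gold = 8.6207^(1/0.5) ≈ 74.3165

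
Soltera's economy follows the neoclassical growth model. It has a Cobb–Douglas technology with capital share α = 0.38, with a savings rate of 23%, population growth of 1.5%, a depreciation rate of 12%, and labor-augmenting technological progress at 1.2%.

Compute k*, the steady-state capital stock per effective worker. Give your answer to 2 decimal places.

k* ≈ 2.06

At the steady state, Δk = 0, so s·k^α = (n + g + δ)·k.
Rearranging, k^(1−α) = s / (n + g + δ).
k^0.62 = 0.23 / (0.015 + 0.012 + 0.120) = 0.23 / 0.147 = 1.5646
k* = 1.5646^(1/0.62) ≈ 2.0585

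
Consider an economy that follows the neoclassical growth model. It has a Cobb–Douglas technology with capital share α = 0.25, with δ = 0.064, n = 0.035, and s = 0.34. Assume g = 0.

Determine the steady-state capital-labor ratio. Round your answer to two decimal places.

At the steady state, Δk = 0, so s·k^α = (n + δ)·k.
Rearranging, k^(1−α) = s / (n + δ).
k^0.75 = 0.34 / (0.035 + 0.064) = 0.34 / 0.099 = 3.4343
k* = 3.4343^(1/0.75) ≈ 5.1814

k* = 5.18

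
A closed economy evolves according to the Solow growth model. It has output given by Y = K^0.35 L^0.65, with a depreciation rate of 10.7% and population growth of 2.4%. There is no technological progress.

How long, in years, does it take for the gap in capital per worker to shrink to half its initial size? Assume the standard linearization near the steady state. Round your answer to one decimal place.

Near the steady state the convergence rate is λ = (1 − α)(n + δ).
λ = (1 − 0.35) × 0.131 = 0.65 × 0.131 = 0.08515
Half-life = ln 2 / λ = 0.6931 / 0.08515 ≈ 8.14 years

t_½ ≈ 8.1 years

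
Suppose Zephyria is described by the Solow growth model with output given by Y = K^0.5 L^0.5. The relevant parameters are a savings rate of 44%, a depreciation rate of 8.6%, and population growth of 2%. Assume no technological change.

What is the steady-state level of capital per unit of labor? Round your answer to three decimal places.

k* ≈ 17.230

Steady state requires s·f(k) = (n + δ)·k, i.e. s·k^α = (n + δ)·k.
Dividing both sides by k: k^(1−α) = s / (n + δ).
k^0.5 = 0.44 / (0.020 + 0.086) = 0.44 / 0.106 = 4.1509
k* = 4.1509^(1/0.5) ≈ 17.2300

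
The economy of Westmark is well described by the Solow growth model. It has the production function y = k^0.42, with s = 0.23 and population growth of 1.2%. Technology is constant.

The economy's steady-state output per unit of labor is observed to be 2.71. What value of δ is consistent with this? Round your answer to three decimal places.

In steady state, investment equals break-even investment: s·k^α = (n + δ)·k.
Since y* = [s/(n + δ)]^(α/(1−α)), we have s/(n + δ) = (y*)^((1−α)/α) = 2.71^1.381 = 3.9621.
Therefore n + δ = s / 3.9621 = 0.23 / 3.9621 = 0.0581, so δ = 0.0581 − 0.012 = 0.0461.

δ ≈ 0.046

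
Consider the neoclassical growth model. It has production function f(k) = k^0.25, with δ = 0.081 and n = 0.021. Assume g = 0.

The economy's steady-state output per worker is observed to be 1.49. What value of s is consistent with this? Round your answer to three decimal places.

At the steady state, Δk = 0, so s·k^α = (n + δ)·k.
Since y* = [s/(n + δ)]^(α/(1−α)), we have s/(n + δ) = (y*)^((1−α)/α) = 1.49^3 = 3.3079.
Therefore s = 3.3079 × (n + δ) = 3.3079 × 0.102 = 0.3374.

s ≈ 0.337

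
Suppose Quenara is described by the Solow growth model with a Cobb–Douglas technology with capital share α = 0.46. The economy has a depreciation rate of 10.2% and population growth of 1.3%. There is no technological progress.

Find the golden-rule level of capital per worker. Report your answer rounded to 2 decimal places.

The golden rule sets f'(k) = n + δ, i.e. α·k^(α−1) = n + δ.
So k^(1−α) = α / (n + δ) = 0.46 / 0.115 = 4.0000.
k_gold = 4.0000^(1/0.54) ≈ 13.0294

k_gold ≈ 13.03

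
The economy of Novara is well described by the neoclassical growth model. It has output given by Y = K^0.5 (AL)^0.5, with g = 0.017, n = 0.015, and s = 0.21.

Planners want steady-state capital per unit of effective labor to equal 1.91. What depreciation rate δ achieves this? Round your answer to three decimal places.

δ ≈ 0.120

At the steady state, Δk = 0, so s·k^α = (n + g + δ)·k.
So s / (n + g + δ) = (k*)^(1−α) = 1.91^0.5 = 1.3820.
Therefore n + g + δ = s / 1.3820 = 0.21 / 1.3820 = 0.1520, so δ = 0.1520 − 0.032 = 0.1200.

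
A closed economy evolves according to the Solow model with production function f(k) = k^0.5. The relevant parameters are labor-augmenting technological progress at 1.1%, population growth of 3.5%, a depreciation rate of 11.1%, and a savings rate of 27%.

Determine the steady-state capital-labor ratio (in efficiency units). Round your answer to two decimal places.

k* = 2.96

Steady state requires s·f(k) = (n + g + δ)·k, i.e. s·k^α = (n + g + δ)·k.
Rearranging, k^(1−α) = s / (n + g + δ).
k^0.5 = 0.27 / (0.035 + 0.011 + 0.111) = 0.27 / 0.157 = 1.7197
k* = 1.7197^(1/0.5) ≈ 2.9574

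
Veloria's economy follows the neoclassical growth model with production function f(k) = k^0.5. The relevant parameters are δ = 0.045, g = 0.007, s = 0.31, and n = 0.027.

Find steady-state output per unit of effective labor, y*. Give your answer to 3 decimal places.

y* = 3.924

At the steady state, Δk = 0, so s·k^α = (n + g + δ)·k.
Rearranging, k^(1−α) = s / (n + g + δ).
k^0.5 = 0.31 / (0.027 + 0.007 + 0.045) = 0.31 / 0.079 = 3.9241
k* = 3.9241^(1/0.5) ≈ 15.3986
y* = (k*)^α = 15.3986^0.5 ≈ 3.9241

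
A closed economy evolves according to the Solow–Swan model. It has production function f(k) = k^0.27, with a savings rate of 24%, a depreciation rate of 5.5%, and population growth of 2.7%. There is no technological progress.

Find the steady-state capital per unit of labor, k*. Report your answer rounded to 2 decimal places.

In steady state, investment equals break-even investment: s·k^α = (n + δ)·k.
Dividing both sides by k: k^(1−α) = s / (n + δ).
k^0.73 = 0.24 / (0.027 + 0.055) = 0.24 / 0.082 = 2.9268
k* = 2.9268^(1/0.73) ≈ 4.3541

k* ≈ 4.35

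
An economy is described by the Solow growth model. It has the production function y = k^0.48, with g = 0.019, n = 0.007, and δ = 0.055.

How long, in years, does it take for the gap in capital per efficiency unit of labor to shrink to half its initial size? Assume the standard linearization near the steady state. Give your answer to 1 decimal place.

t_½ ≈ 16.5 years

Near the steady state the convergence rate is λ = (1 − α)(n + g + δ).
λ = (1 − 0.48) × 0.081 = 0.52 × 0.081 = 0.04212
Half-life = ln 2 / λ = 0.6931 / 0.04212 ≈ 16.46 years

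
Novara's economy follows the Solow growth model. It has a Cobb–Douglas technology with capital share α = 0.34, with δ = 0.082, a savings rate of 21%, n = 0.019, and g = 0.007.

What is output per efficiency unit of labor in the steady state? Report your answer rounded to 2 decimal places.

y* ≈ 1.41

At the steady state, Δk = 0, so s·k^α = (n + g + δ)·k.
Rearranging, k^(1−α) = s / (n + g + δ).
k^0.66 = 0.21 / (0.019 + 0.007 + 0.082) = 0.21 / 0.108 = 1.9444
k* = 1.9444^(1/0.66) ≈ 2.7388
y* = (k*)^α = 2.7388^0.34 ≈ 1.4085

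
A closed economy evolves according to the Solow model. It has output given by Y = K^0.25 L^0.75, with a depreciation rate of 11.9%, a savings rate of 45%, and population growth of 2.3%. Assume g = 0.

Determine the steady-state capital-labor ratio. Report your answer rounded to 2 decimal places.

In steady state, investment equals break-even investment: s·k^α = (n + δ)·k.
Dividing both sides by k: k^(1−α) = s / (n + δ).
k^0.75 = 0.45 / (0.023 + 0.119) = 0.45 / 0.142 = 3.1690
k* = 3.1690^(1/0.75) ≈ 4.6547

k* = 4.65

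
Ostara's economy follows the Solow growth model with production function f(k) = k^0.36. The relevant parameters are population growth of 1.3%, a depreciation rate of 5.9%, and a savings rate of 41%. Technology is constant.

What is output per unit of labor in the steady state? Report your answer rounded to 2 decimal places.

y* = 2.66

At the steady state, Δk = 0, so s·k^α = (n + δ)·k.
Dividing both sides by k: k^(1−α) = s / (n + δ).
k^0.64 = 0.41 / (0.013 + 0.059) = 0.41 / 0.072 = 5.6944
k* = 5.6944^(1/0.64) ≈ 15.1491
y* = (k*)^α = 15.1491^0.36 ≈ 2.6604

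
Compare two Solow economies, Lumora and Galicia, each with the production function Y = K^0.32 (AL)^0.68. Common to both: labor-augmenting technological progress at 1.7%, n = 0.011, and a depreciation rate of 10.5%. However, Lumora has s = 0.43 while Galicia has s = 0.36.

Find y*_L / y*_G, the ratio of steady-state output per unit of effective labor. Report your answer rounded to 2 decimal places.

ratio ≈ 1.09

Steady-state y* = [s/(n + g + δ)]^(α/(1−α)), so the ratio is [ (s_L/(n + g + δ)_L) / (s_G/(n + g + δ)_G) ]^0.4706.
s_L/(n + g + δ)_L = 0.43/0.133 = 3.2331; s_G/(n + g + δ)_G = 0.36/0.133 = 2.7068.
Ratio = (3.2331/2.7068)^0.4706 = 1.1944^0.4706 ≈ 1.0872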